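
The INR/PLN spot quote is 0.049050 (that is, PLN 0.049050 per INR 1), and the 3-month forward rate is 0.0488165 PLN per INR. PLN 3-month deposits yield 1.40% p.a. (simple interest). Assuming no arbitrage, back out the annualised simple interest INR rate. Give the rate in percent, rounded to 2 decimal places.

T = 3/12 years.
By CIP, F/S equals the PLN-to-INR growth ratio: 0.0488165/0.04905 = 0.9952396.
The PLN side grows by 1 + 0.0140×3/12 = 1.003500.
That pins the INR growth at 1.0082999.
(1.0082999 − 1)/T = 0.033200, i.e. 3.32%.

3.32%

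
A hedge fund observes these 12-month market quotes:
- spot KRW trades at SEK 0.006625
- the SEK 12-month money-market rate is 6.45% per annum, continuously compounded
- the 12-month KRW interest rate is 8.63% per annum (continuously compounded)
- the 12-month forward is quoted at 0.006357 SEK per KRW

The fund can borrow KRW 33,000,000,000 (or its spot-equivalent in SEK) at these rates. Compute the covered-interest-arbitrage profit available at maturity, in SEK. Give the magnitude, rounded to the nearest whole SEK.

SEK 4,501,759

T = 1 year.
Route A — deposit KRW, sell forward: 33,000,000,000 × 1.09013331925 × 0.006357 = SEK 228,689,257.85.
Route B — convert at spot, deposit SEK: 33,000,000,000 × 0.006625 × 1.06662557824 = SEK 233,191,017.04.
The quoted forward undervalues KRW, so borrow KRW, convert to SEK at spot, deposit the SEK at 6.45%, and buy KRW forward at 0.006357 to cover the loan.
The gap between the two covered legs is SEK 4,501,759.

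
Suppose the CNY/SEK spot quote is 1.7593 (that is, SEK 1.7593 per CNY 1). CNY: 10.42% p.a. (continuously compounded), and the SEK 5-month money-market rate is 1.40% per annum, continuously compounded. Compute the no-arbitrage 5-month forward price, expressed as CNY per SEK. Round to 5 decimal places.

T = 5/12 years.
Growth of 1 SEK over T: e^(0.0140×5/12) = 1.0058504.
Growth of 1 CNY over T: e^(0.1042×5/12) = 1.044373.
CIP: F = S · (grow SEK)/(grow CNY) = 1.7593 × 1.0058504/1.044373 = 1.694407 SEK per CNY.
Invert for CNY per SEK: 1 / 1.694407 = 0.59018.

0.59018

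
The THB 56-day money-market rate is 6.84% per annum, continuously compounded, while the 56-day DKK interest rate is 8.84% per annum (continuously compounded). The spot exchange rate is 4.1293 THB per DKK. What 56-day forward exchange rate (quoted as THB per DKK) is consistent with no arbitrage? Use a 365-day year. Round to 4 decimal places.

4.1166

T = 56/365 years.
Growth of 1 THB over T: e^(0.0684×56/365) = 1.0105495.
DKK growth factor: e^(0.0884×56/365) = 1.0136551.
So F = 4.1293 × 1.0105495 / 1.0136551 = 4.116649 (THB/DKK).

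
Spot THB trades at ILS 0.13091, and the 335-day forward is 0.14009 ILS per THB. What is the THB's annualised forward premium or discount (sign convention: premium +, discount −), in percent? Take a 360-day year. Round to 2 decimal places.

T = 335/360 years.
(F − S)/S = (0.14009 − 0.13091)/0.13091 = 0.0701245.
Per annum: 0.0701245 / (335/360) = 0.075358 = 7.54%.

+7.54%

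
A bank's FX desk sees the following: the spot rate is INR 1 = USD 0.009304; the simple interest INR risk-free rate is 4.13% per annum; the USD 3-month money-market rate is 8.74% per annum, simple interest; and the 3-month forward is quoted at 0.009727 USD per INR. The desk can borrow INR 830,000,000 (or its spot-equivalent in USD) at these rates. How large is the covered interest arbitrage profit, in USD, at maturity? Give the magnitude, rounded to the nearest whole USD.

USD 265,715

T = 3/12 years.
Invest the INR and cover forward: 830,000,000 × 1.010325 × 0.009727 = USD 8,156,767.96.
Convert at spot and invest in USD: 830,000,000 × 0.009304 × 1.021850 = USD 7,891,052.69.
The quoted forward overvalues INR, so borrow USD, buy INR at spot, deposit the INR at 4.13%, and sell the proceeds forward at 0.009727.
The gap between the two covered legs is USD 265,715.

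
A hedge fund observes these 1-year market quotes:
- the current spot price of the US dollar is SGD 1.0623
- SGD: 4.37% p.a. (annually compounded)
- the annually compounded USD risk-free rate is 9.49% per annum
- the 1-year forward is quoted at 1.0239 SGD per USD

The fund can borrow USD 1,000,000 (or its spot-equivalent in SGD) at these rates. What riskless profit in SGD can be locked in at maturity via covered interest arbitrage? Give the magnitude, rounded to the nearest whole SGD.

SGD 12,346

T = 1 year.
Route A — deposit USD, sell forward: 1,000,000 × 1.094900 × 1.0239 = SGD 1,121,068.11.
Route B — convert at spot, deposit SGD: 1,000,000 × 1.0623 × 1.043700 = SGD 1,108,722.51.
The quoted forward overvalues USD, so borrow SGD, buy USD at spot, deposit the USD at 9.49%, and sell the proceeds forward at 1.0239.
The gap between the two covered legs is SGD 12,346.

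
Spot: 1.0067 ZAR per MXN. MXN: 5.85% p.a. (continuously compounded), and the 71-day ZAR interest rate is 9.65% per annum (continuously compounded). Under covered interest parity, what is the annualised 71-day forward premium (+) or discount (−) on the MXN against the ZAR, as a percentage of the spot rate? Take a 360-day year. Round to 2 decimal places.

+3.81%

T = 71/360 years.
No-arbitrage forward: 1.0067 × 1.0192142 / 1.0116043 = 1.0142730 ZAR/MXN.
(F − S)/S ÷ T = (1.0142730 − 1.0067)/1.0067/(71/360) = 0.038143 → 3.81%.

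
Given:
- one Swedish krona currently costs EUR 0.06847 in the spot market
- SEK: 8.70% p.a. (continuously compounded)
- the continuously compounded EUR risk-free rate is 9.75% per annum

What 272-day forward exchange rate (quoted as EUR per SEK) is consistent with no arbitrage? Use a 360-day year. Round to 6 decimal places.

0.069015

T = 272/360 years.
Growth of 1 EUR over T: e^(0.0975×272/360) = 1.0764479.
SEK accumulates by e^(0.0870×272/360) = 1.0679419.
So F = 0.06847 × 1.0764479 / 1.0679419 = 0.06901535 (EUR/SEK).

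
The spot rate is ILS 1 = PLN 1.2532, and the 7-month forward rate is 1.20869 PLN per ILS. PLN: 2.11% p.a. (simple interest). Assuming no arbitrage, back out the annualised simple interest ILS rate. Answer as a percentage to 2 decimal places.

8.50%

T = 7/12 years.
F/S = 1.20869/1.2532 = 0.9644829 = (growth of PLN) / (growth of ILS).
The PLN side grows by 1 + 0.0211×7/12 = 1.0123083.
So the ILS growth factor = 1.0495866.
(1.0495866 − 1)/T = 0.085006, i.e. 8.50%.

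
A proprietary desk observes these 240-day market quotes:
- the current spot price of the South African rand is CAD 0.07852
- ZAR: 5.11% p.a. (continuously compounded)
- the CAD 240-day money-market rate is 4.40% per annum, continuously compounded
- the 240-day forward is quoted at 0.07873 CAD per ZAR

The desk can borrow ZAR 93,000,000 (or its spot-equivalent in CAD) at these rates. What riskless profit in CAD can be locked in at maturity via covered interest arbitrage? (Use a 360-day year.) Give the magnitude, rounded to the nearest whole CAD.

T = 240/360 years.
Keep in ZAR, deliver into the forward: 93,000,000·1.034653581·0.07873 = CAD 7,575,619.71.
Swap to CAD now, deposit: 93,000,000·0.07852·1.029767793 = CAD 7,519,735.14.
The quoted forward overvalues ZAR, so borrow CAD, buy ZAR at spot, deposit the ZAR at 5.11%, and sell the proceeds forward at 0.07873.
The gap between the two covered legs is CAD 55,885.

CAD 55,885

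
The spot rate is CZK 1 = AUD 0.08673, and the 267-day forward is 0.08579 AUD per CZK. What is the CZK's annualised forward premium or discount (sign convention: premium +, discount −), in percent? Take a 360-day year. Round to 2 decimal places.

T = 267/360 years.
(F − S)/S = (0.08579 − 0.08673)/0.08673 = -0.0108382.
Per annum: -0.0108382 / (267/360) = -0.014613 = -1.46%.

-1.46%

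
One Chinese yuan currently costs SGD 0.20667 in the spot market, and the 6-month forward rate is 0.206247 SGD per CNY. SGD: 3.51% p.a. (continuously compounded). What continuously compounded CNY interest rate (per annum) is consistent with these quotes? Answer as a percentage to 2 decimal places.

3.92%

T = 6/12 years.
CIP gives F = S · g_SGD/g_CNY, so g_SGD/g_CNY = 0.206247/0.20667 = 0.9979533.
SGD growth factor: e^(0.0351×6/12) = 1.0177049.
Hence g_CNY = 1.0197921.
r = ln(1.0197921)/(6/12) = 0.039198 → 3.92%.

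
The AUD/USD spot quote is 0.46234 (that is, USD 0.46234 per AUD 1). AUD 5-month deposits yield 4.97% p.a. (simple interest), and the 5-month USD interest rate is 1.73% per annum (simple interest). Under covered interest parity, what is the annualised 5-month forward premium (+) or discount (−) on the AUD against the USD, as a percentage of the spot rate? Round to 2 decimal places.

-3.17%

T = 5/12 years.
No-arbitrage forward: 0.46234 × 1.0072083 / 1.0207083 = 0.45622504 USD/AUD.
Annualised premium = (F − S)/S × (1/T) = (0.45622504 − 0.46234)/0.46234 ÷ (5/12) = -3.17%.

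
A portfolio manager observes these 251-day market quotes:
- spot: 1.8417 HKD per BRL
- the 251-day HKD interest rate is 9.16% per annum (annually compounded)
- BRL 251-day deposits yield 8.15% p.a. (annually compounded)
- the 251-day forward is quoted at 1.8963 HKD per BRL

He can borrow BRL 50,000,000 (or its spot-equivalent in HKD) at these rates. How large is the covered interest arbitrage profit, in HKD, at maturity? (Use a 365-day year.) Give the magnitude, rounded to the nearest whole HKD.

T = 251/365 years.
Route A — deposit BRL, sell forward: 50,000,000 × 1.0553561895 × 1.8963 = HKD 100,063,597.11.
Route B — convert at spot, deposit HKD: 50,000,000 × 1.8417 × 1.062123927 = HKD 97,805,681.82.
The quoted forward overvalues BRL, so borrow HKD, buy BRL at spot, deposit the BRL at 8.15%, and sell the proceeds forward at 1.8963.
Profit = 100,063,597.11 − 97,805,681.82 = HKD 2,257,915.

HKD 2,257,915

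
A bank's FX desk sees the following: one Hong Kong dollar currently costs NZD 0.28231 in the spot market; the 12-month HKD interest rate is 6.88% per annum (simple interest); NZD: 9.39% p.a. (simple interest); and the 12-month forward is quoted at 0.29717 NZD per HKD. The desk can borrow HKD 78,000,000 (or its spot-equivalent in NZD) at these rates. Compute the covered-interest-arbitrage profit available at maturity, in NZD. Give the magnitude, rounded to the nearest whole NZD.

T = 1 year.
Invest the HKD and cover forward: 78,000,000 × 1.068800 × 0.29717 = NZD 24,773,993.09.
Convert at spot and invest in NZD: 78,000,000 × 0.28231 × 1.093900 = NZD 24,087,874.90.
The quoted forward overvalues HKD, so borrow NZD, buy HKD at spot, deposit the HKD at 6.88%, and sell the proceeds forward at 0.29717.
Arbitrage profit = |24,773,993.09 − 24,087,874.90| = NZD 686,118.

NZD 686,118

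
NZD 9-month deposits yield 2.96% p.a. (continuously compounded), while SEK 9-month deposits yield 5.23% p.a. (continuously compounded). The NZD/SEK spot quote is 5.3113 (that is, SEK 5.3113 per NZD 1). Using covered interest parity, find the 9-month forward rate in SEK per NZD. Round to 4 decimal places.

5.4025

T = 9/12 years.
SEK accumulates by e^(0.0523×9/12) = 1.0400045.
NZD growth factor: e^(0.0296×9/12) = 1.0224483.
CIP: F = S · (grow SEK)/(grow NZD) = 5.3113 × 1.0400045/1.0224483 = 5.402499 SEK per NZD.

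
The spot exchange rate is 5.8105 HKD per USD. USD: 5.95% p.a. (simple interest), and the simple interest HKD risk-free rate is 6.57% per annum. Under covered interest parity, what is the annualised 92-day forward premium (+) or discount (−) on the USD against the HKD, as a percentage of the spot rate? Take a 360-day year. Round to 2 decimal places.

T = 92/360 years.
No-arbitrage forward: 5.8105 × 1.016790 / 1.0152056 = 5.8195683 HKD/USD.
Annualised premium = (F − S)/S × (1/T) = (5.8195683 − 5.8105)/5.8105 ÷ (92/360) = 0.61%.

+0.61%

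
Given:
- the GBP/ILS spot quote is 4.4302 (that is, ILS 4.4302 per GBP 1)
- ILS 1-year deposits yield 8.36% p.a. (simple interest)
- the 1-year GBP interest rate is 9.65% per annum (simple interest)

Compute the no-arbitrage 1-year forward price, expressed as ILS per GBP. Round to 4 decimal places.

T = 1 year.
ILS accumulates by 1 + 0.0836×1 = 1.083600.
GBP growth factor: 1 + 0.0965×1 = 1.096500.
Forward (ILS per GBP) = 4.4302 × 1.083600 / 1.096500 = 4.378080.

4.3781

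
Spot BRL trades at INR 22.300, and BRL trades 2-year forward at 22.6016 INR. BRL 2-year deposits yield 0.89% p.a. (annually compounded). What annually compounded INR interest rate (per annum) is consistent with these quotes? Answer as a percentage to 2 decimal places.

T = 2 years.
F/S = 22.6016/22.3 = 1.0135247 = (growth of INR) / (growth of BRL).
BRL growth factor: (1 + 0.0089)^2 = 1.0178792.
So the INR growth factor = 1.0316457.
r = 1.0316457^(1/2) − 1 = 0.015700 → 1.57%.

1.57%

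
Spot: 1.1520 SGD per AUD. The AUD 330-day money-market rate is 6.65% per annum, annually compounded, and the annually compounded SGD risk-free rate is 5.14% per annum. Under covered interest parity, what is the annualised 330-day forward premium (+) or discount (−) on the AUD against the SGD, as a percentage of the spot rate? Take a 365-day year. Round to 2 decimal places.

T = 330/365 years.
F = S · g_SGD/g_AUD = 1.152 × 1.0463588/1.0599361 = 1.1372434.
Annualised premium = (F − S)/S × (1/T) = (1.1372434 − 1.152)/1.152 ÷ (330/365) = -1.42%.

-1.42%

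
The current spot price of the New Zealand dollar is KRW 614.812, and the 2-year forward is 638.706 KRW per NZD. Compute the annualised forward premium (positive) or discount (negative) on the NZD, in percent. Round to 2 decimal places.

+1.94%

T = 2 years.
Period premium: (638.706 − 614.812)/614.812 = 0.0388639.
×(1/T) gives 1.94% p.a.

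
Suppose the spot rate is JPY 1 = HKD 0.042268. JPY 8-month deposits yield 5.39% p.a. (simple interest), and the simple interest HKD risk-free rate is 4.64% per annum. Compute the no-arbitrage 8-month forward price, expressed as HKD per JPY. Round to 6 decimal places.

T = 8/12 years.
HKD growth factor: 1 + 0.0464×8/12 = 1.0309333.
Growth of 1 JPY over T: 1 + 0.0539×8/12 = 1.0359333.
CIP: F = S · (grow HKD)/(grow JPY) = 0.042268 × 1.0309333/1.0359333 = 0.04206399 HKD per JPY.

0.042064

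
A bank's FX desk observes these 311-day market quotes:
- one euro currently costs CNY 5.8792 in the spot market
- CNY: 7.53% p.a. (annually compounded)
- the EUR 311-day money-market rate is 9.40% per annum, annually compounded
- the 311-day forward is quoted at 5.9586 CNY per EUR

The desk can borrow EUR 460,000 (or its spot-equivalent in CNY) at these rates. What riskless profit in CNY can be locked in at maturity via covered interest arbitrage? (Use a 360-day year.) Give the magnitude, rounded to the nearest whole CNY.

T = 311/360 years.
Invest the EUR and cover forward: 460,000 × 1.080703682 × 5.9586 = CNY 2,962,161.24.
Convert at spot and invest in CNY: 460,000 × 5.8792 × 1.064726616 = CNY 2,879,480.73.
The quoted forward overvalues EUR, so borrow CNY, buy EUR at spot, deposit the EUR at 9.40%, and sell the proceeds forward at 5.9586.
Arbitrage profit = |2,962,161.24 − 2,879,480.73| = CNY 82,681.

CNY 82,681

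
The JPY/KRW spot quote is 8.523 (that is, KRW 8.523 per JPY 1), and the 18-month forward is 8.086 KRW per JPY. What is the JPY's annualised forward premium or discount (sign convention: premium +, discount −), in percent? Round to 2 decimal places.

T = 18/12 years.
JPY trades forward at -5.12730% vs spot over the period.
Per annum: -0.0512730 / (18/12) = -0.034182 = -3.42%.

-3.42%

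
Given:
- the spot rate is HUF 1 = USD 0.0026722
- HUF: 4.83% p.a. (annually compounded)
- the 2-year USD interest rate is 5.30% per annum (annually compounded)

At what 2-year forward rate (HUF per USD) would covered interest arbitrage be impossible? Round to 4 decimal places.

T = 2 years.
USD growth factor: (1 + 0.0530)^2 = 1.108809.
Growth of 1 HUF over T: (1 + 0.0483)^2 = 1.09893289.
CIP: F = S · (grow USD)/(grow HUF) = 0.0026722 × 1.108809/1.09893289 = 0.00269621506 USD per HUF.
Invert for HUF per USD: 1 / 0.00269621506 = 370.8903.

370.8903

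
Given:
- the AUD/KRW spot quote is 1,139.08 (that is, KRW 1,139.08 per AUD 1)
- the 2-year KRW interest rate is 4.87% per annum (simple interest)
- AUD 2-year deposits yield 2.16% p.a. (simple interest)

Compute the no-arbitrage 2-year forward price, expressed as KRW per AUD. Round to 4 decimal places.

1198.2615

T = 2 years.
KRW accumulates by 1 + 0.0487×2 = 1.097400.
AUD accumulates by 1 + 0.0216×2 = 1.043200.
So F = 1139.08 × 1.097400 / 1.043200 = 1198.261495 (KRW/AUD).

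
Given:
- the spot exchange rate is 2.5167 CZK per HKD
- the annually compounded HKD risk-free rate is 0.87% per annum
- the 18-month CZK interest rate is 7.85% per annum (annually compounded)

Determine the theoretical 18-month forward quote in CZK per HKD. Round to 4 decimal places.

2.7824

T = 18/12 years.
CZK growth factor: (1 + 0.0785)^(18/12) = 1.1200315.
HKD growth factor: (1 + 0.0087)^(18/12) = 1.0130783.
Forward (CZK per HKD) = 2.5167 × 1.1200315 / 1.0130783 = 2.782394.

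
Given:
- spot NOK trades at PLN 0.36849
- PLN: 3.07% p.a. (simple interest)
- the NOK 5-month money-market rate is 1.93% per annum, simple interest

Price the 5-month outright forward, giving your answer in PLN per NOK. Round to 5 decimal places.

0.37023

T = 5/12 years.
PLN accumulates by 1 + 0.0307×5/12 = 1.0127917.
Growth of 1 NOK over T: 1 + 0.0193×5/12 = 1.0080417.
Forward (PLN per NOK) = 0.36849 × 1.0127917 / 1.0080417 = 0.3702264.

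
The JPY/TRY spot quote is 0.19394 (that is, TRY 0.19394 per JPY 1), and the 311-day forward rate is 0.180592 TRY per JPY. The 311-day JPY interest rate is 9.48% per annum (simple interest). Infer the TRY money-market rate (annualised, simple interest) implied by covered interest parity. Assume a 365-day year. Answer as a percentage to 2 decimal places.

T = 311/365 years.
F/S = 0.180592/0.19394 = 0.9311746 = (growth of TRY) / (growth of JPY).
The JPY side grows by 1 + 0.0948×311/365 = 1.0807748.
That pins the TRY growth at 1.006390.
r = (1.006390 − 1)/(311/365) = 0.007500 → 0.75%.

0.75%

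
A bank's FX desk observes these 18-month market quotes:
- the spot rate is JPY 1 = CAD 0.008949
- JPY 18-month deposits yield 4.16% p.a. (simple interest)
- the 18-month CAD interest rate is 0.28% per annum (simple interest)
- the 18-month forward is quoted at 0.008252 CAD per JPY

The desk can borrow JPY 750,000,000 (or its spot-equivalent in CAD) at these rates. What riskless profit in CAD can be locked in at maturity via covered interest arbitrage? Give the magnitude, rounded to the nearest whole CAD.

CAD 164,746

T = 18/12 years.
Invest the JPY and cover forward: 750,000,000 × 1.062400 × 0.008252 = CAD 6,575,193.60.
Convert at spot and invest in CAD: 750,000,000 × 0.008949 × 1.004200 = CAD 6,739,939.35.
The quoted forward undervalues JPY, so borrow JPY, convert to CAD at spot, deposit the CAD at 0.28%, and buy JPY forward at 0.008252 to cover the loan.
Profit = 6,739,939.35 − 6,575,193.60 = CAD 164,746.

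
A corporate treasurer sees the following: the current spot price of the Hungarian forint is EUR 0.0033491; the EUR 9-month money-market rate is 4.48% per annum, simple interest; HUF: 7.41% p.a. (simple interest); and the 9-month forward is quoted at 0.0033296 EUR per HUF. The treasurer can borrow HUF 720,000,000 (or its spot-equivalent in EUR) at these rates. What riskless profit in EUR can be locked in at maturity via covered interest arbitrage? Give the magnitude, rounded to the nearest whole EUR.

T = 9/12 years.
Route A — deposit HUF, sell forward: 720,000,000 × 1.055575 × 0.0033296 = EUR 2,530,542.61.
Route B — convert at spot, deposit EUR: 720,000,000 × 0.0033491 × 1.033600 = EUR 2,492,373.43.
The quoted forward overvalues HUF, so borrow EUR, buy HUF at spot, deposit the HUF at 7.41%, and sell the proceeds forward at 0.0033296.
Arbitrage profit = |2,530,542.61 − 2,492,373.43| = EUR 38,169.

EUR 38,169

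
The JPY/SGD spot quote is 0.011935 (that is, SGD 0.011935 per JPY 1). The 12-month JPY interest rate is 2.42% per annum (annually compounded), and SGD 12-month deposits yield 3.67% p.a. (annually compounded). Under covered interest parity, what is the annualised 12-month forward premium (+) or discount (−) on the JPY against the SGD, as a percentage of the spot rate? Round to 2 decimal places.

+1.22%

T = 1 year.
No-arbitrage forward: 0.011935 × 1.036700 / 1.024200 = 0.012080662 SGD/JPY.
(F − S)/S ÷ T = (0.012080662 − 0.011935)/0.011935/1 = 0.012205 → 1.22%.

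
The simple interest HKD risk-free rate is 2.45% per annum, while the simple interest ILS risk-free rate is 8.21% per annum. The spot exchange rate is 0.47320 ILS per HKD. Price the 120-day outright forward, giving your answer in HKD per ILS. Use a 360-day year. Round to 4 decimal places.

T = 120/360 years.
ILS growth factor: 1 + 0.0821×120/360 = 1.0273667.
Growth of 1 HKD over T: 1 + 0.0245×120/360 = 1.0081667.
CIP: F = S · (grow ILS)/(grow HKD) = 0.4732 × 1.0273667/1.0081667 = 0.4822118 ILS per HKD.
Quoted the other way: 1/0.4822118 = 2.0738 HKD per ILS.

2.0738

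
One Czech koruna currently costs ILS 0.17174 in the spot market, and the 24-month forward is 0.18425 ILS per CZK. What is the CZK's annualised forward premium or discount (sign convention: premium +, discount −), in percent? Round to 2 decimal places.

+3.64%

T = 2 years.
CZK trades forward at +7.28427% vs spot over the period.
Per annum: 0.0728427 / 2 = 0.036421 = 3.64%.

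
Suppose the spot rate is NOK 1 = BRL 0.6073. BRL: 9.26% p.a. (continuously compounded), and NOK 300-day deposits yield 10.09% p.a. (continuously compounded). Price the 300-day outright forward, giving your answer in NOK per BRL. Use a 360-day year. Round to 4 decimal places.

1.6581

T = 300/360 years.
BRL accumulates by e^(0.0926×300/360) = 1.0802221.
Growth of 1 NOK over T: e^(0.1009×300/360) = 1.0877195.
So F = 0.6073 × 1.0802221 / 1.0877195 = 0.6031140 (BRL/NOK).
Quoted the other way: 1/0.6031140 = 1.6581 NOK per BRL.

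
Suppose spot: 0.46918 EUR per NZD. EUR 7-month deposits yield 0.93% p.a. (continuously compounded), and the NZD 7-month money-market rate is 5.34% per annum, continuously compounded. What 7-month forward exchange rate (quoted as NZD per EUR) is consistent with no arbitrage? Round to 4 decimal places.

T = 7/12 years.
Growth of 1 EUR over T: e^(0.0093×7/12) = 1.0054397.
Growth of 1 NZD over T: e^(0.0534×7/12) = 1.0316402.
Forward (EUR per NZD) = 0.46918 × 1.0054397 / 1.0316402 = 0.4572643.
Quoted the other way: 1/0.4572643 = 2.1869 NZD per EUR.

2.1869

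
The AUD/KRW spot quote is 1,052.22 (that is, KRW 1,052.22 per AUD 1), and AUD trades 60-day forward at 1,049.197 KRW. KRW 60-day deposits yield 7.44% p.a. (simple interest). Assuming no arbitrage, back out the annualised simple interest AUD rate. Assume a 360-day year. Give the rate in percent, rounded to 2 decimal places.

9.19%

T = 60/360 years.
F/S = 1049.197/1052.22 = 0.9971270 = (growth of KRW) / (growth of AUD).
The KRW side grows by 1 + 0.0744×60/360 = 1.012400.
That pins the AUD growth at 1.015317.
r = (1.015317 − 1)/(60/360) = 0.091902 → 9.19%.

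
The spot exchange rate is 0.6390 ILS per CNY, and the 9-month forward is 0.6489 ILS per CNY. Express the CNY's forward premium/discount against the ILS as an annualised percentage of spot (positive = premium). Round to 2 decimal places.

T = 9/12 years.
Period premium: (0.6489 − 0.639)/0.639 = 0.0154930.
Annualise by dividing by T: 0.0154930 / (9/12) = 0.020657 → 2.07%.

+2.07%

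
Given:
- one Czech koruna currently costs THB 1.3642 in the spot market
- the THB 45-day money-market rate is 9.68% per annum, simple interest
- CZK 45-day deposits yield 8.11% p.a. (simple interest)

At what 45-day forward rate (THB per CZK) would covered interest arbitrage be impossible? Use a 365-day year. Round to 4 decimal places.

1.3668

T = 45/365 years.
THB growth factor: 1 + 0.0968×45/365 = 1.0119342.
Growth of 1 CZK over T: 1 + 0.0811×45/365 = 1.0099986.
Forward (THB per CZK) = 1.3642 × 1.0119342 / 1.0099986 = 1.366814.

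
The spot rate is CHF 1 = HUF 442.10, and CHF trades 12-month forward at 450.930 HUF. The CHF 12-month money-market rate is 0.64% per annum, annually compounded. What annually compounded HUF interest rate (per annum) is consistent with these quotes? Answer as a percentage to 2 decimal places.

T = 1 year.
F/S = 450.93/442.1 = 1.0199729 = (growth of HUF) / (growth of CHF).
The CHF side grows by (1 + 0.0064)^1 = 1.006400.
So the HUF growth factor = 1.0265007.
Annualise: 1.0265007^(1/1) − 1 = 0.026501 = 2.65%.

2.65%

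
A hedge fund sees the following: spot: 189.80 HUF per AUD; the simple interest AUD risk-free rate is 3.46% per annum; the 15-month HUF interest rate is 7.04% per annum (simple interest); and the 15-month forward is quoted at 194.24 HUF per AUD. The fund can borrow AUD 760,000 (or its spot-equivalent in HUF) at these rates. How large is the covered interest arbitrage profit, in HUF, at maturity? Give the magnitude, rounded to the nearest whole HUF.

T = 15/12 years.
Route A — deposit AUD, sell forward: 760,000 × 1.043250 × 194.24 = HUF 154,007,068.80.
Route B — convert at spot, deposit HUF: 760,000 × 189.80 × 1.088000 = HUF 156,941,824.00.
The quoted forward undervalues AUD, so borrow AUD, convert to HUF at spot, deposit the HUF at 7.04%, and buy AUD forward at 194.24 to cover the loan.
Profit = 156,941,824.00 − 154,007,068.80 = HUF 2,934,755.

HUF 2,934,755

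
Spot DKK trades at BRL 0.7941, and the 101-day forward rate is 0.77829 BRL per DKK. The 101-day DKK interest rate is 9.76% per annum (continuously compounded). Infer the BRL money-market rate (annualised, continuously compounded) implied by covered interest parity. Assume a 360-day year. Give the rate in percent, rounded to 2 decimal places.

2.59%

T = 101/360 years.
By CIP, F/S equals the BRL-to-DKK growth ratio: 0.77829/0.7941 = 0.9800907.
DKK growth factor: e^(0.0976×101/360) = 1.0277606.
That pins the BRL growth at 1.0072986.
Take logs: ln 1.0072986 / (101/360) = 0.025920, so 2.59%.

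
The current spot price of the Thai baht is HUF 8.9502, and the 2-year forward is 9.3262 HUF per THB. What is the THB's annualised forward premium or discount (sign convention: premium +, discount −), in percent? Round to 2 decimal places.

+2.10%

T = 2 years.
(F − S)/S = (9.3262 − 8.9502)/8.9502 = 0.0420102.
×(1/T) gives 2.10% p.a.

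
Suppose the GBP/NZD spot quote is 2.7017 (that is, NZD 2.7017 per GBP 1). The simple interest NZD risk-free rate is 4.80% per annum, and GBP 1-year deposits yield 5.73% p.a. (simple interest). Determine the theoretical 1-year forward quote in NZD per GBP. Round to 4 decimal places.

T = 1 year.
Growth of 1 NZD over T: 1 + 0.0480×1 = 1.048000.
Growth of 1 GBP over T: 1 + 0.0573×1 = 1.057300.
Forward (NZD per GBP) = 2.7017 × 1.048000 / 1.057300 = 2.677936.

2.6779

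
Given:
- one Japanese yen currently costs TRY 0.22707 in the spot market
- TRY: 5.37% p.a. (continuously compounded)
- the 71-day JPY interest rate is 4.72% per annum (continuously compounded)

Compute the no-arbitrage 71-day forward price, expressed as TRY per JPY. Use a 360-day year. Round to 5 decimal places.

T = 71/360 years.
TRY growth factor: e^(0.0537×71/360) = 1.0106471.
JPY growth factor: e^(0.0472×71/360) = 1.0093524.
So F = 0.22707 × 1.0106471 / 1.0093524 = 0.2273613 (TRY/JPY).

0.22736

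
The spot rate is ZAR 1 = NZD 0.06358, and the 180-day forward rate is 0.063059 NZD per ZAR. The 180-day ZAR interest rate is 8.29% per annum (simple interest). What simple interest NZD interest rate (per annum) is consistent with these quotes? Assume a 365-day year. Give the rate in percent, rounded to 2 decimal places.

T = 180/365 years.
By CIP, F/S equals the NZD-to-ZAR growth ratio: 0.063059/0.06358 = 0.9918056.
ZAR growth factor: 1 + 0.0829×180/365 = 1.0408822.
That pins the NZD growth at 1.0323528.
(1.0323528 − 1)/T = 0.065604, i.e. 6.56%.

6.56%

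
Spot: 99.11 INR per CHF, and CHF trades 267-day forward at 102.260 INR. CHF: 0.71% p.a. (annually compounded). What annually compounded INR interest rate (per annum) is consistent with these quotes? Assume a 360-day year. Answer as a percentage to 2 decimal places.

5.05%

T = 267/360 years.
F/S = 102.26/99.11 = 1.0317829 = (growth of INR) / (growth of CHF).
CHF growth factor: (1 + 0.0071)^(267/360) = 1.005261.
Hence g_INR = 1.0372111.
r = 1.0372111^(360/267) − 1 = 0.050495 → 5.05%.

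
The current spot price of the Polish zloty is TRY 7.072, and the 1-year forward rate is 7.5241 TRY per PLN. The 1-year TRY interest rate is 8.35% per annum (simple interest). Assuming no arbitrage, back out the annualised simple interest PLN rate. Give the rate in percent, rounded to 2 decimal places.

1.84%

T = 1 year.
CIP gives F = S · g_TRY/g_PLN, so g_TRY/g_PLN = 7.5241/7.072 = 1.0639282.
TRY growth factor: 1 + 0.0835×1 = 1.083500.
So the PLN growth factor = 1.0183958.
r = (1.0183958 − 1)/1 = 0.018396 → 1.84%.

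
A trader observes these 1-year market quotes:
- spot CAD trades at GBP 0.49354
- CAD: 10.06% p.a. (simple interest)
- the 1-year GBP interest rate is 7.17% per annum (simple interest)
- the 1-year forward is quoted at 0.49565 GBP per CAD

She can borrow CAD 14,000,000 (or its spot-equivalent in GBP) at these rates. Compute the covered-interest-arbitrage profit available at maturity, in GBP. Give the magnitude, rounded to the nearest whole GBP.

GBP 232,198

T = 1 year.
Keep in CAD, deliver into the forward: 14,000,000·1.100600·0.49565 = GBP 7,637,173.46.
Swap to GBP now, deposit: 14,000,000·0.49354·1.071700 = GBP 7,404,975.45.
The quoted forward overvalues CAD, so borrow GBP, buy CAD at spot, deposit the CAD at 10.06%, and sell the proceeds forward at 0.49565.
Arbitrage profit = |7,637,173.46 − 7,404,975.45| = GBP 232,198.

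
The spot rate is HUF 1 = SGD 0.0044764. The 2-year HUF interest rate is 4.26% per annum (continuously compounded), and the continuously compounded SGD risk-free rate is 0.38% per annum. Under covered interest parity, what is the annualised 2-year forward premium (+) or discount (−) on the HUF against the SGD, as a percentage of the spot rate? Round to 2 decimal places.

T = 2 years.
CIP forward (SGD per HUF) = 0.0044764 × 1.007629/1.0889348 = 0.0041421676.
(F − S)/S ÷ T = (0.0041421676 − 0.0044764)/0.0044764/2 = -0.037333 → -3.73%.

-3.73%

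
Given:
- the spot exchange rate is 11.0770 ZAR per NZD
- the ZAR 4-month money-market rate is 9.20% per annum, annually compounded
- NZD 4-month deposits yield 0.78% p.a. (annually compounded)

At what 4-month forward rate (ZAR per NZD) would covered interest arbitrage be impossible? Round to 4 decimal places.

T = 4/12 years.
Growth of 1 ZAR over T: (1 + 0.0920)^(4/12) = 1.02977153.
Growth of 1 NZD over T: (1 + 0.0078)^(4/12) = 1.00259327.
CIP: F = S · (grow ZAR)/(grow NZD) = 11.077 × 1.02977153/1.00259327 = 11.377275 ZAR per NZD.

11.3773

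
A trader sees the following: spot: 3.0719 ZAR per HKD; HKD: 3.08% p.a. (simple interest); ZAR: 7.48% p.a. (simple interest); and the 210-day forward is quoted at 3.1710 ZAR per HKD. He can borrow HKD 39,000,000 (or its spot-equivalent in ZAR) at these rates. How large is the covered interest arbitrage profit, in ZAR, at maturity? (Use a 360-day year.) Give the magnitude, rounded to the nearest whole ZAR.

ZAR 859,367

T = 210/360 years.
Keep in HKD, deliver into the forward: 39,000,000·1.01796666667·3.1710 = ZAR 125,890,919.70.
Swap to ZAR now, deposit: 39,000,000·3.0719·1.04363333333 = ZAR 125,031,552.23.
The quoted forward overvalues HKD, so borrow ZAR, buy HKD at spot, deposit the HKD at 3.08%, and sell the proceeds forward at 3.1710.
The gap between the two covered legs is ZAR 859,367.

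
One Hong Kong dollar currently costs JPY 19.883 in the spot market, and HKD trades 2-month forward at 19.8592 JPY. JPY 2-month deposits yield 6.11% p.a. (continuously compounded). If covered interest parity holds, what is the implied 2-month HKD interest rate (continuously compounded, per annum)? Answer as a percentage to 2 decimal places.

T = 2/12 years.
CIP gives F = S · g_JPY/g_HKD, so g_JPY/g_HKD = 19.8592/19.883 = 0.9988030.
The JPY side grows by e^(0.0611×2/12) = 1.0102354.
Hence g_HKD = 1.0114461.
Take logs: ln 1.0114461 / (2/12) = 0.068287, so 6.83%.

6.83%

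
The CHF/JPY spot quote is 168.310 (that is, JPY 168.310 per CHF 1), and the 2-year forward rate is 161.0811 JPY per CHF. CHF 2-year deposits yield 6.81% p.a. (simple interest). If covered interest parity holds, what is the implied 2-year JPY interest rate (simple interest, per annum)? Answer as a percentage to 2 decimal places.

T = 2 years.
CIP gives F = S · g_JPY/g_CHF, so g_JPY/g_CHF = 161.0811/168.31 = 0.9570501.
The CHF side grows by 1 + 0.0681×2 = 1.136200.
So the JPY growth factor = 1.0874003.
r = (1.0874003 − 1)/2 = 0.043700 → 4.37%.

4.37%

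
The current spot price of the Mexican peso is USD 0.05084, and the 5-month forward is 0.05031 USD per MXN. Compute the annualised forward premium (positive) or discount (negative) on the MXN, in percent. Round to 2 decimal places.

-2.50%

T = 5/12 years.
(F − S)/S = (0.05031 − 0.05084)/0.05084 = -0.0104249.
Per annum: -0.0104249 / (5/12) = -0.025020 = -2.50%.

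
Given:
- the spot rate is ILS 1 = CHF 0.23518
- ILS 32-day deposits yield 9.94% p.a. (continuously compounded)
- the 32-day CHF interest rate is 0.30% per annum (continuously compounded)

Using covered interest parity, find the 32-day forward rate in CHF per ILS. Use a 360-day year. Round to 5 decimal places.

0.23317

T = 32/360 years.
CHF growth factor: e^(0.0030×32/360) = 1.0002667.
ILS accumulates by e^(0.0994×32/360) = 1.0088747.
CIP: F = S · (grow CHF)/(grow ILS) = 0.23518 × 1.0002667/1.0088747 = 0.2331734 CHF per ILS.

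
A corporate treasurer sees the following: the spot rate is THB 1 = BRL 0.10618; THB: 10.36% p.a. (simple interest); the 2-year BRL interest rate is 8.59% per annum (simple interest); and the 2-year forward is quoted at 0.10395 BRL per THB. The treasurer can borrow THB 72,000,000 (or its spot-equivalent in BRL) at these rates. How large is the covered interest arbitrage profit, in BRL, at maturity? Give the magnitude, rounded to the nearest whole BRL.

BRL 76,804

T = 2 years.
Route A — deposit THB, sell forward: 72,000,000 × 1.207200 × 0.10395 = BRL 9,035,167.68.
Route B — convert at spot, deposit BRL: 72,000,000 × 0.10618 × 1.171800 = BRL 8,958,364.13.
The quoted forward overvalues THB, so borrow BRL, buy THB at spot, deposit the THB at 10.36%, and sell the proceeds forward at 0.10395.
Profit = 9,035,167.68 − 8,958,364.13 = BRL 76,804.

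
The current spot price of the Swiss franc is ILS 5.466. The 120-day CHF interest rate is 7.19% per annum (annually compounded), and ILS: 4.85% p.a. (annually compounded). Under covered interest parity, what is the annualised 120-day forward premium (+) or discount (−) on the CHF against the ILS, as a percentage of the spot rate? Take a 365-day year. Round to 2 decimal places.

T = 120/365 years.
CIP forward (ILS per CHF) = 5.466 × 1.0156925/1.0230897 = 5.426479.
(F − S)/S ÷ T = (5.426479 − 5.466)/5.466/(120/365) = -0.021992 → -2.20%.

-2.20%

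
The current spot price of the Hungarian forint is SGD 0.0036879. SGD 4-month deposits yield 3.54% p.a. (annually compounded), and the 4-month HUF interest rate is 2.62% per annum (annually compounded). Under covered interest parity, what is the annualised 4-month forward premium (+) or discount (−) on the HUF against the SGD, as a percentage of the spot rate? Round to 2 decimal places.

T = 4/12 years.
F = S · g_SGD/g_HUF = 0.0036879 × 1.0116634/1.0086582 = 0.0036988877.
Annualised premium = (F − S)/S × (1/T) = (0.0036988877 − 0.0036879)/0.0036879 ÷ (4/12) = 0.89%.

+0.89%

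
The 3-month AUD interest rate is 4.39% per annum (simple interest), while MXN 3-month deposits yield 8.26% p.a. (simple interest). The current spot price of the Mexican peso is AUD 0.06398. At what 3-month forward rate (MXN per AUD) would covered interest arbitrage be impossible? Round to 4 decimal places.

T = 3/12 years.
Growth of 1 AUD over T: 1 + 0.0439×3/12 = 1.010975.
MXN growth factor: 1 + 0.0826×3/12 = 1.020650.
So F = 0.06398 × 1.010975 / 1.020650 = 0.063373517 (AUD/MXN).
Quoted the other way: 1/0.063373517 = 15.7795 MXN per AUD.

15.7795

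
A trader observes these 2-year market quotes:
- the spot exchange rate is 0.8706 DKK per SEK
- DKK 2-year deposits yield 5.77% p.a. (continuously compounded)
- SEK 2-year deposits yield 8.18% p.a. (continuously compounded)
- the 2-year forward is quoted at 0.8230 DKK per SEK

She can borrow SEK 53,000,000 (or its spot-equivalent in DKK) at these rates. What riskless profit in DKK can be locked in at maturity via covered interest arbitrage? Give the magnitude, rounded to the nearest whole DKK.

T = 2 years.
Route A — deposit SEK, sell forward: 53,000,000 × 1.1777431236 × 0.8230 = DKK 51,371,977.31.
Route B — convert at spot, deposit DKK: 53,000,000 × 0.8706 × 1.1223222767 = DKK 51,785,970.03.
The quoted forward undervalues SEK, so borrow SEK, convert to DKK at spot, deposit the DKK at 5.77%, and buy SEK forward at 0.8230 to cover the loan.
The gap between the two covered legs is DKK 413,993.

DKK 413,993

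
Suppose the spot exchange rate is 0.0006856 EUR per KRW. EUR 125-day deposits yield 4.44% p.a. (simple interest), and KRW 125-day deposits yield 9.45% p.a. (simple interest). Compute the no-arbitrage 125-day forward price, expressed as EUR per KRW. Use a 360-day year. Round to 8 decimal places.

T = 125/360 years.
EUR growth factor: 1 + 0.0444×125/360 = 1.0154167.
KRW accumulates by 1 + 0.0945×125/360 = 1.0328125.
So F = 0.0006856 × 1.0154167 / 1.0328125 = 0.0006740523 (EUR/KRW).

0.00067405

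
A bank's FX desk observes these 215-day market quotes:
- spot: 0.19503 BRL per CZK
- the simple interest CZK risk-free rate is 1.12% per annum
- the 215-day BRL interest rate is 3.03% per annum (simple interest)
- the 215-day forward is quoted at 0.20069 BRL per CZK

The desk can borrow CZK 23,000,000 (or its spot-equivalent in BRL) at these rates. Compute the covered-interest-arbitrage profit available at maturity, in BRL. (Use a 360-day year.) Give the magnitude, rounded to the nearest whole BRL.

T = 215/360 years.
Keep in CZK, deliver into the forward: 23,000,000·1.006688889·0.20069 = BRL 4,646,745.04.
Swap to BRL now, deposit: 23,000,000·0.19503·1.018095833 = BRL 4,566,862.30.
The quoted forward overvalues CZK, so borrow BRL, buy CZK at spot, deposit the CZK at 1.12%, and sell the proceeds forward at 0.20069.
The gap between the two covered legs is BRL 79,883.

BRL 79,883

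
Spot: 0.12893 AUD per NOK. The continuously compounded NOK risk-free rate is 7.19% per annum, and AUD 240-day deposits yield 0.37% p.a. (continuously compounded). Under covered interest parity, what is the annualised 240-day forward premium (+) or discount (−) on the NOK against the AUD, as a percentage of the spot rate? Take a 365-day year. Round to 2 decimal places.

-6.67%

T = 240/365 years.
F = S · g_AUD/g_NOK = 0.12893 × 1.0024358/1.0484121 = 0.12327600.
Annualised premium = (F − S)/S × (1/T) = (0.12327600 − 0.12893)/0.12893 ÷ (240/365) = -6.67%.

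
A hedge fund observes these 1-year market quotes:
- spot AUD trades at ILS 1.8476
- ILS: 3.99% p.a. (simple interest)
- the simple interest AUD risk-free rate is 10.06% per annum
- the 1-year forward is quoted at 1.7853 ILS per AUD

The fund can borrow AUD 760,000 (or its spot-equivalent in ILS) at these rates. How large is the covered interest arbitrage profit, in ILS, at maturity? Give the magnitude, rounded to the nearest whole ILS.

ILS 33,122

T = 1 year.
Keep in AUD, deliver into the forward: 760,000·1.100600·1.7853 = ILS 1,493,324.90.
Swap to ILS now, deposit: 760,000·1.8476·1.039900 = ILS 1,460,202.62.
The quoted forward overvalues AUD, so borrow ILS, buy AUD at spot, deposit the AUD at 10.06%, and sell the proceeds forward at 1.7853.
Arbitrage profit = |1,493,324.90 − 1,460,202.62| = ILS 33,122.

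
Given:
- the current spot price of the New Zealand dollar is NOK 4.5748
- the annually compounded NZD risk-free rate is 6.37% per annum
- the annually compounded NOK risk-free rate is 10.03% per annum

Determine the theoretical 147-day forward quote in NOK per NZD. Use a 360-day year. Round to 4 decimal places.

4.6384

T = 147/360 years.
NOK accumulates by (1 + 0.1003)^(147/360) = 1.0398013.
Growth of 1 NZD over T: (1 + 0.0637)^(147/360) = 1.0255366.
Forward (NOK per NZD) = 4.5748 × 1.0398013 / 1.0255366 = 4.638433.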